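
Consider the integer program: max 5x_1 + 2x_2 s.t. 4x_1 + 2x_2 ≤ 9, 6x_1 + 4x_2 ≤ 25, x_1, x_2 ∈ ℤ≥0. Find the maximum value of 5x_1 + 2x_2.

Relaxing integrality, the LP optimum is 11.25 at (x_1,x_2) = (2.25, 0), which is not an integer point.
(x_1,x_2)=(2,0): 4·2+2·0=8≤9, 6·2+4·0=12≤25, objective 10.
(x_1,x_2)=(1,1): 4·1+2·1=6≤9, 6·1+4·1=10≤25, objective 7.
No feasible integer point exceeds 10.

10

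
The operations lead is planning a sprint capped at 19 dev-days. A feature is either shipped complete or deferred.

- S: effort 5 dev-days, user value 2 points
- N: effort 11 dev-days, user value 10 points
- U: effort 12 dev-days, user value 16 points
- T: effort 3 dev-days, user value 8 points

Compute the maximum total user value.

24

Allowing fractional choices, the relaxed optimum would be about 27.6, but features are indivisible.
N + T: effort 11 + 3 = 14 ≤ 19, user value 10 + 8 = 18.
S + N + T: effort 5 + 11 + 3 = 19 ≤ 19, user value 2 + 10 + 8 = 20.
U + T: effort 12 + 3 = 15 ≤ 19, user value 16 + 8 = 24.
Best is U and T with total user value 24.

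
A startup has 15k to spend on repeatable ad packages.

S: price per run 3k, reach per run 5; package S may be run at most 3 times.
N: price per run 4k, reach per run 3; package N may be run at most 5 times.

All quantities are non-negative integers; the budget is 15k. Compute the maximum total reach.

S has the best ratio (5/3); taking only S gives at most 3×5 = 15 (stopped by the supply cap of 3).
Mixing does better — 3×S and 1×N: price 13 ≤ 15, reach 3·5 + 1·3 = 18.

18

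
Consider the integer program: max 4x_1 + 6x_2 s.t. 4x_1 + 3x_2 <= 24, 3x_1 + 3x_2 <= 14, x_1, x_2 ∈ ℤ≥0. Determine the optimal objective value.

The continuous relaxation peaks at (0, 4.67) with value 28.00; rounding to a feasible lattice point costs some objective.
(x_1,x_2)=(0,4): 4·0+3·4=12≤24, 3·0+3·4=12≤14, objective 24.
(x_1,x_2)=(1,3): 4·1+3·3=13≤24, 3·1+3·3=12≤14, objective 22.
(x_1,x_2)=(0,3): 4·0+3·3=9≤24, 3·0+3·3=9≤14, objective 18.
The best lattice point is (0,4), giving 24.

24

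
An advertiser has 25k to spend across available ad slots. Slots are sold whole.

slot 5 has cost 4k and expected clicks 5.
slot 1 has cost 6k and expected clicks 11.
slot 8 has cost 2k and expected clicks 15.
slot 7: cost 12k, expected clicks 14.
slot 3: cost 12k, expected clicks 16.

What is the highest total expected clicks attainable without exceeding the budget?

47

Allowing fractional choices, the relaxed optimum would be about 48.2, but ad slots are indivisible.
slot 5 + slot 1 + slot 8 + slot 7: cost 4 + 6 + 2 + 12 = 24 ≤ 25, expected clicks 5 + 11 + 15 + 14 = 45.
slot 5 + slot 1 + slot 8 + slot 3: cost 4 + 6 + 2 + 12 = 24 ≤ 25, expected clicks 5 + 11 + 15 + 16 = 47.
Best is slot 5, slot 1, slot 8, and slot 3 with total expected clicks 47.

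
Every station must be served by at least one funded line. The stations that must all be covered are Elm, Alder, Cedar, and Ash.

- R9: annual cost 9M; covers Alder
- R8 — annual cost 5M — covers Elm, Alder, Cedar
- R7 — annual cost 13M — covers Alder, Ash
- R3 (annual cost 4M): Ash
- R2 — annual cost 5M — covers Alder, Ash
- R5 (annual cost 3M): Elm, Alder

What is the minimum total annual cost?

The greedy cost-per-new-station heuristic would pick R5, R3, and R8 for 12, but a cheaper cover exists.
Choose R8 and R3: together they cover Elm, Alder, Cedar, Ash — every station.
Total annual cost: 5 + 4 = 9.
No cover costs less than 9.

9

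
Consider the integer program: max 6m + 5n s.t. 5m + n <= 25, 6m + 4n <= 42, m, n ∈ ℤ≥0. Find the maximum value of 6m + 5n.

The continuous relaxation peaks at (0, 10.5) with value 52.50; rounding to a feasible lattice point costs some objective.
(m,n)=(1,9) is feasible, giving 51.
(m,n)=(0,10) is feasible, giving 50.
(m,n)=(1,8) is feasible, giving 46.
(m,n)=(0,9) is feasible, giving 45.
No feasible integer point exceeds 51.

51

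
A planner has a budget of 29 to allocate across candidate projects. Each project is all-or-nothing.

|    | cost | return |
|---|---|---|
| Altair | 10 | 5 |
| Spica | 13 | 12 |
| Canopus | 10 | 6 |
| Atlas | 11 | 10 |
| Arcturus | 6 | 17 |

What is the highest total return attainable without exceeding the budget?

35

Allowing fractional choices, the relaxed optimum would be about 38.1, but projects are indivisible.
Canopus + Atlas + Arcturus: cost 10 + 11 + 6 = 27 ≤ 29, return 6 + 10 + 17 = 33.
Spica + Canopus + Arcturus: cost 13 + 10 + 6 = 29 ≤ 29, return 12 + 6 + 17 = 35.
Altair + Spica + Arcturus: cost 10 + 13 + 6 = 29 ≤ 29, return 5 + 12 + 17 = 34.
Best is Spica, Canopus, and Arcturus with total return 35.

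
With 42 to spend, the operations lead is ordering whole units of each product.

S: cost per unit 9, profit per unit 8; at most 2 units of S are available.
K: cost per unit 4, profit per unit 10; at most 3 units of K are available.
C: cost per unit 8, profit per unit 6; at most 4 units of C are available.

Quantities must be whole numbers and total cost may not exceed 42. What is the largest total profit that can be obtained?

52

K has the best ratio (10/4); taking only K gives at most 3×10 = 30 (stopped by the supply cap of 3).
Mixing does better — 2×S, 3×K, and 1×C: cost 38 ≤ 42, profit 2·8 + 3·10 + 1·6 = 52.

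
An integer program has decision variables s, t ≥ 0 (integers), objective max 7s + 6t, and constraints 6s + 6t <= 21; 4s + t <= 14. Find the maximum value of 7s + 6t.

21

(s,t)=(3,0): 6·3+6·0=18≤21, 4·3+1·0=12≤14, objective 21.
(s,t)=(2,1): 6·2+6·1=18≤21, 4·2+1·1=9≤14, objective 20.
(s,t)=(2,0): 6·2+6·0=12≤21, 4·2+1·0=8≤14, objective 14.
Maximum is 21 at (s,t)=(3,0).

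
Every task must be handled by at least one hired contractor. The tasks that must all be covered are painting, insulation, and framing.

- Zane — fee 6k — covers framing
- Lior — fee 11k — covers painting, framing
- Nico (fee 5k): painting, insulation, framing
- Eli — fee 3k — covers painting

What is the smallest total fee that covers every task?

Nico alone covers painting, insulation, framing — every task.
Total fee: 5.
No cover costs less than 5.

5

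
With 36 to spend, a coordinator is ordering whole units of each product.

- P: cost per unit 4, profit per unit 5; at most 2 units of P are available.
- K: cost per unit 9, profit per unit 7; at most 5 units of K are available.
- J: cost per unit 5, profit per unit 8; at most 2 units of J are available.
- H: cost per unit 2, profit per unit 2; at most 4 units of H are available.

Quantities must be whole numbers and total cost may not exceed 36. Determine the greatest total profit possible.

Take 2×P, 1×K, 2×J, and 4×H: cost 35 ≤ 36, profit 2·5 + 1·7 + 2·8 + 4·2 = 41.
J has the best ratio (8/5) and is taken to its limit of 2; remaining capacity is filled optimally with the others.

41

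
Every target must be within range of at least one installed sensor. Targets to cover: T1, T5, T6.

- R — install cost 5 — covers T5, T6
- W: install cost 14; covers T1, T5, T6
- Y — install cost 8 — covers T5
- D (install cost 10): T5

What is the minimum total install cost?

14

This is an integer covering problem.
The greedy cost-per-new-target heuristic would pick R and W for 19, but a cheaper cover exists.
W alone covers T1, T5, T6 — every target.
Total install cost: 14.
No cover costs less than 14.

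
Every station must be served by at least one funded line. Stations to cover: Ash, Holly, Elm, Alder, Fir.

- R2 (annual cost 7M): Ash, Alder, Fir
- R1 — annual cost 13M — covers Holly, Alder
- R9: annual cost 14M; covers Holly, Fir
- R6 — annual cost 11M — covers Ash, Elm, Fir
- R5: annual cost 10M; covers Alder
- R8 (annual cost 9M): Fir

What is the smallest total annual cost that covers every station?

24

This is a weighted set-cover instance.
The greedy cost-per-new-station heuristic would pick R2, R6, and R1 for 31, but a cheaper cover exists.
Choose R1 and R6: together they cover Ash, Holly, Elm, Alder, Fir — every station.
Total annual cost: 13 + 11 = 24.
No cover costs less than 24.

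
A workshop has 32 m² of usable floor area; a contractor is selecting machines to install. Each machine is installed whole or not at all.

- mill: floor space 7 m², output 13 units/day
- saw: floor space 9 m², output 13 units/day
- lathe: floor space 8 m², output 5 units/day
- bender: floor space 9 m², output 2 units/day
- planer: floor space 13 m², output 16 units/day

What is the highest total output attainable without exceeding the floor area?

Treat it as a binary knapsack problem.
Take mill, saw, and planer: floor space 7 + 9 + 13 = 29 ≤ 32, output 13 + 13 + 16 = 42.
No other feasible combination does better.

42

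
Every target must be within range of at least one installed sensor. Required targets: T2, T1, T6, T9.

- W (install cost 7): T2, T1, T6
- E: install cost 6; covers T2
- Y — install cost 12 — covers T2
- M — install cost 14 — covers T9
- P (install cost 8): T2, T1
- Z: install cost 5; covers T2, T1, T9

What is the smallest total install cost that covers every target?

This is a weighted set-cover instance.
Choose W and Z: together they cover T2, T1, T6, T9 — every target.
Total install cost: 7 + 5 = 12.
No cover costs less than 12.

12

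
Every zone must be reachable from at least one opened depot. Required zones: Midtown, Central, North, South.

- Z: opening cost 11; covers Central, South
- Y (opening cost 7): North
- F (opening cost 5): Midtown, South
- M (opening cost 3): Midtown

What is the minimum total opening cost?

21

This is a weighted set-cover instance.
The greedy cost-per-new-zone heuristic would pick F, Y, and Z for 23, but a cheaper cover exists.
Choose Z, Y, and M: together they cover Midtown, Central, North, South — every zone.
Total opening cost: 11 + 7 + 3 = 21.
No cover costs less than 21.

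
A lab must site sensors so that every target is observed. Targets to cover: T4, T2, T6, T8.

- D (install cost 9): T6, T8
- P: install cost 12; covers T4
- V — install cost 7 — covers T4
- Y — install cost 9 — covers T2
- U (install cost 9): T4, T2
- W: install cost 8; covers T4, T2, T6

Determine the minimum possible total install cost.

17

Choose D and W: together they cover T4, T2, T6, T8 — every target.
Total install cost: 9 + 8 = 17.
No cover costs less than 17.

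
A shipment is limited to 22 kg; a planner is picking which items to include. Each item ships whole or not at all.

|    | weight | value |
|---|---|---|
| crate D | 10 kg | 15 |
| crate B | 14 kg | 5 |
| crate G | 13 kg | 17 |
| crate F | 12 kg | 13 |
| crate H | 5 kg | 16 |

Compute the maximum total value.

crate G + crate H: weight 13 + 5 = 18 ≤ 22, value 17 + 16 = 33.
crate D + crate H: weight 10 + 5 = 15 ≤ 22, value 15 + 16 = 31.
Best is crate G and crate H with total value 33.

33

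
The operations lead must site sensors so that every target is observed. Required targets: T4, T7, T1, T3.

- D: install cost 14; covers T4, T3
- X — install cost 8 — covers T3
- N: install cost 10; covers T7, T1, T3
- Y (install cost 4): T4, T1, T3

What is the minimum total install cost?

This is an integer covering problem.
Choose N and Y: together they cover T4, T7, T1, T3 — every target.
Total install cost: 10 + 4 = 14.
No cover costs less than 14.

14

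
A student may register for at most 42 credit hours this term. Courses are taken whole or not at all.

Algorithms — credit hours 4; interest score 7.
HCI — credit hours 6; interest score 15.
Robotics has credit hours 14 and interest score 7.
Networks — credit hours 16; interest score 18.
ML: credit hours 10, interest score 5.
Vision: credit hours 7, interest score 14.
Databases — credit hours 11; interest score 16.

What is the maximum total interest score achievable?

63

Allowing fractional choices, the relaxed optimum would be about 67.8, but courses are indivisible.
Algorithms + HCI + ML + Vision + Databases: credit hours 4 + 6 + 10 + 7 + 11 = 38 ≤ 42, interest score 7 + 15 + 5 + 14 + 16 = 57.
HCI + Networks + Vision + Databases: credit hours 6 + 16 + 7 + 11 = 40 ≤ 42, interest score 15 + 18 + 14 + 16 = 63.
Algorithms + HCI + Robotics + Vision + Databases: credit hours 4 + 6 + 14 + 7 + 11 = 42 ≤ 42, interest score 7 + 15 + 7 + 14 + 16 = 59.
Best is HCI, Networks, Vision, and Databases with total interest score 63.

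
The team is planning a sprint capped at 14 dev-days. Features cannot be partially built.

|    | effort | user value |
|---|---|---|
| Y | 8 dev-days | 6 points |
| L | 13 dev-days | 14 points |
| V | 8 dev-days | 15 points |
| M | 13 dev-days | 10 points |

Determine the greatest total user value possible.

L: effort 13 ≤ 14, user value 14.
M: effort 13 ≤ 14, user value 10.
V: effort 8 ≤ 14, user value 15.
Best is V with total user value 15.

15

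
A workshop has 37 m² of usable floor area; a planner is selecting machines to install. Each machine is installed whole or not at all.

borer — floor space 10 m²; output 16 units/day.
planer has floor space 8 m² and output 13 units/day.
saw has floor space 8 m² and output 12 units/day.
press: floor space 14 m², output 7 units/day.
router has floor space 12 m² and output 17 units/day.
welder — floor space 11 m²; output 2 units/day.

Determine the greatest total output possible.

borer + saw + router: floor space 10 + 8 + 12 = 30 ≤ 37, output 16 + 12 + 17 = 45.
borer + planer + router: floor space 10 + 8 + 12 = 30 ≤ 37, output 16 + 13 + 17 = 46.
Best is borer, planer, and router with total output 46.

46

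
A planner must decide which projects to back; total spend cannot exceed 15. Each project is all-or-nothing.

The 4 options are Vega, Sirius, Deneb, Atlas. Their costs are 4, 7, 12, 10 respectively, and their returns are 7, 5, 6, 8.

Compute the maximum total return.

15

Allowing fractional choices, the relaxed optimum would be about 15.7, but projects are indivisible.
Vega + Atlas: cost 4 + 10 = 14 ≤ 15, return 7 + 8 = 15.
Vega + Sirius: cost 4 + 7 = 11 ≤ 15, return 7 + 5 = 12.
Atlas: cost 10 ≤ 15, return 8.
Best is Vega and Atlas with total return 15.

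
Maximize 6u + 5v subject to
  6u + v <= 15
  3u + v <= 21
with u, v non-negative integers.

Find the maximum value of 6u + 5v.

(u,v)=(0,15): 6·0+1·15=15≤15, 3·0+1·15=15≤21, objective 75.
(u,v)=(0,14): 6·0+1·14=14≤15, 3·0+1·14=14≤21, objective 70.
The best lattice point is (0,15), giving 75.

75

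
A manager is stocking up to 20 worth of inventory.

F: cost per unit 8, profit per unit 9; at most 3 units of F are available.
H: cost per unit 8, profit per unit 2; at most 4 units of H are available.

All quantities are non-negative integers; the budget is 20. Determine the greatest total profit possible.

18

Take 2×F: cost 16 ≤ 20, profit 2·9 = 18.
No other integer combination yields more.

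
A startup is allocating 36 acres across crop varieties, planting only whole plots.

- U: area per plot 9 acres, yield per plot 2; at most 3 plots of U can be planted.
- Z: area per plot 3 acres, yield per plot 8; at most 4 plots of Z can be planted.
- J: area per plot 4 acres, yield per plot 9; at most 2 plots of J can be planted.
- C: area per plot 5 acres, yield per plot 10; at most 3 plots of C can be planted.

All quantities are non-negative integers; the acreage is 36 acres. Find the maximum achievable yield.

Z has the best ratio (8/3); taking only Z gives at most 4×8 = 32 (stopped by the supply cap of 4).
Mixing does better — 4×Z, 2×J, and 3×C: area 35 ≤ 36, yield 4·8 + 2·9 + 3·10 = 80.

80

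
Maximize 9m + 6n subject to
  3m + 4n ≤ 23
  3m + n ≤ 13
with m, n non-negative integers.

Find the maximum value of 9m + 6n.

Relaxing integrality, the LP optimum is 49.00 at (m,n) = (3.22, 3.33), which is not an integer point.
(m,n)=(3,3): 3·3+4·3=21≤23, 3·3+1·3=12≤13, objective 45.
(m,n)=(2,4): 3·2+4·4=22≤23, 3·2+1·4=10≤13, objective 42.
No feasible integer point exceeds 45.

45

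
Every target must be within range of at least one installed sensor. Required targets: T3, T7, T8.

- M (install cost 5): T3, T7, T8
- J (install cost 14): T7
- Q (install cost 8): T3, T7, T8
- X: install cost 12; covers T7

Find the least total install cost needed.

5

M alone covers T3, T7, T8 — every target.
Total install cost: 5.
No cover costs less than 5.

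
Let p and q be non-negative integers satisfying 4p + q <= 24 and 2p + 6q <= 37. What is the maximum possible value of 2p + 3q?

Relaxing integrality, the LP optimum is 23.36 at (p,q) = (4.86, 4.55), which is not an integer point.
(p,q)=(5,4): 4·5+1·4=24≤24, 2·5+6·4=34≤37, objective 22.
(p,q)=(3,5): 4·3+1·5=17≤24, 2·3+6·5=36≤37, objective 21.
(p,q)=(4,4): 4·4+1·4=20≤24, 2·4+6·4=32≤37, objective 20.
(p,q)=(5,3): 4·5+1·3=23≤24, 2·5+6·3=28≤37, objective 19.
Maximum is 22 at (p,q)=(5,4).

22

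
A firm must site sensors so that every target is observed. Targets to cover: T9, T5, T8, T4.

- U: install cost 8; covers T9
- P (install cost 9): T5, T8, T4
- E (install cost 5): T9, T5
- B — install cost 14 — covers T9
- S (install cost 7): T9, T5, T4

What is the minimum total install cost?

The greedy cost-per-new-target heuristic would pick S and P for 16, but a cheaper cover exists.
Choose P and E: together they cover T9, T5, T8, T4 — every target.
Total install cost: 9 + 5 = 14.
No cover costs less than 14.

14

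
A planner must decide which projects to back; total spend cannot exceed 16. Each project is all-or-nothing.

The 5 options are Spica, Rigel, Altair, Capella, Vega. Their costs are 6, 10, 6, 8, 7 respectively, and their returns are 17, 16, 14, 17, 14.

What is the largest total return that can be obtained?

This is a 0-1 knapsack instance.
Spica + Capella: cost 6 + 8 = 14 ≤ 16, return 17 + 17 = 34.
Spica + Rigel: cost 6 + 10 = 16 ≤ 16, return 17 + 16 = 33.
Spica + Altair: cost 6 + 6 = 12 ≤ 16, return 17 + 14 = 31.
Best is Spica and Capella with total return 34.

34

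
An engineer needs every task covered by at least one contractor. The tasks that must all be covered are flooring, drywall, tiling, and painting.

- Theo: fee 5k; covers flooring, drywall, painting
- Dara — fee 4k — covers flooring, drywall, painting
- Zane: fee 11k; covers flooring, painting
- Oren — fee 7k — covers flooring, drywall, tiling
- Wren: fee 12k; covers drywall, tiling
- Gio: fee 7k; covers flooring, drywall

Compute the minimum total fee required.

11

This is an integer covering problem.
Choose Dara and Oren: together they cover flooring, drywall, tiling, painting — every task.
Total fee: 4 + 7 = 11.
No cover costs less than 11.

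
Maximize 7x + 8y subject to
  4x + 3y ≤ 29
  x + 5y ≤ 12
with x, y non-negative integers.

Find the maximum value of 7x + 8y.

50

The continuous relaxation peaks at (6.41, 1.12) with value 53.82; rounding to a feasible lattice point costs some objective.
(x,y)=(6,1): 4·6+3·1=27≤29, 1·6+5·1=11≤12, objective 50.
(x,y)=(7,0): 4·7+3·0=28≤29, 1·7+5·0=7≤12, objective 49.
The best lattice point is (6,1), giving 50.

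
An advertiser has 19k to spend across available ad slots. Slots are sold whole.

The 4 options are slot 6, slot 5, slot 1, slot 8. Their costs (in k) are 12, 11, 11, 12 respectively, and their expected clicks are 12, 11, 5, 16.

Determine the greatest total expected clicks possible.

Treat it as a binary knapsack problem.
slot 6: cost 12 ≤ 19, expected clicks 12.
slot 8: cost 12 ≤ 19, expected clicks 16.
Best is slot 8 with total expected clicks 16.

16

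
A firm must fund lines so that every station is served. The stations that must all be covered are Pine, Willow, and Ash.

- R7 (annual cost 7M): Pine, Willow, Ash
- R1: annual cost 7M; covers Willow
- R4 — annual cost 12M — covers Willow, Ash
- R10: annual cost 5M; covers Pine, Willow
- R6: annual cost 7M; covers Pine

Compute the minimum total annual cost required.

R7 alone covers Pine, Willow, Ash — every station.
Total annual cost: 7.
No cover costs less than 7.

7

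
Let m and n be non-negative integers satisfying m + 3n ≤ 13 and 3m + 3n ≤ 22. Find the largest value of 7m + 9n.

55

(m,n)=(4,3) is feasible, giving 55.
(m,n)=(5,2) is feasible, giving 53.
The best lattice point is (4,3), giving 55.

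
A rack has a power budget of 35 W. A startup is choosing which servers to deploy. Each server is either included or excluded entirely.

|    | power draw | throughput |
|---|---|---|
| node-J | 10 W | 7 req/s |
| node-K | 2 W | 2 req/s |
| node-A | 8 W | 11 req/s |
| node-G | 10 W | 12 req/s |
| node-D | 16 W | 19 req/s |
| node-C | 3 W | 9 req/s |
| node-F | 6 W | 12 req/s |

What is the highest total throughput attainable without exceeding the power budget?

This is an integer program with binary decision variables.
Allowing fractional choices, the relaxed optimum would be about 53.5, but servers are indivisible.
node-G + node-D + node-C + node-F: power draw 10 + 16 + 3 + 6 = 35 ≤ 35, throughput 12 + 19 + 9 + 12 = 52.
node-K + node-A + node-D + node-C + node-F: power draw 2 + 8 + 16 + 3 + 6 = 35 ≤ 35, throughput 2 + 11 + 19 + 9 + 12 = 53.
node-A + node-D + node-C + node-F: power draw 8 + 16 + 3 + 6 = 33 ≤ 35, throughput 11 + 19 + 9 + 12 = 51.
Best is node-K, node-A, node-D, node-C, and node-F with total throughput 53.

53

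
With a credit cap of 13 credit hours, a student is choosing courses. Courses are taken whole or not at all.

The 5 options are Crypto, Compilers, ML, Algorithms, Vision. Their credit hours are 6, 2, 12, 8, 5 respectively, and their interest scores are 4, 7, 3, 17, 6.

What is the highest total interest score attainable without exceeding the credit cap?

24

Allowing fractional choices, the relaxed optimum would be about 27.6, but courses are indivisible.
Compilers + Algorithms: credit hours 2 + 8 = 10 ≤ 13, interest score 7 + 17 = 24.
Algorithms + Vision: credit hours 8 + 5 = 13 ≤ 13, interest score 17 + 6 = 23.
Best is Compilers and Algorithms with total interest score 24.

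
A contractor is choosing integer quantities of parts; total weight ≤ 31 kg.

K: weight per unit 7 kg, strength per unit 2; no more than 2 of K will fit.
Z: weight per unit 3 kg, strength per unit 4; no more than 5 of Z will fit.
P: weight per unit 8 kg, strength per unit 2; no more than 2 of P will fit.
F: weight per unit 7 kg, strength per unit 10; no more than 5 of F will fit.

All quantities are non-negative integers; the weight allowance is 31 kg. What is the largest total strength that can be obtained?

Take 1×Z and 4×F: weight 31 ≤ 31, strength 1·4 + 4·10 = 44.
No other integer combination yields more.

44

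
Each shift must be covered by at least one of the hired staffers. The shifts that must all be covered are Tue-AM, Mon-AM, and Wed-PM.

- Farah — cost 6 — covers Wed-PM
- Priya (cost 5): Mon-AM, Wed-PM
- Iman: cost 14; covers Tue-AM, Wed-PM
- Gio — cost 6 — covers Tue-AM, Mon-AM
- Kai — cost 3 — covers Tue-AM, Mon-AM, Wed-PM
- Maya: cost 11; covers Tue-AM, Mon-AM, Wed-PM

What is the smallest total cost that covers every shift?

3

This is a weighted set-cover instance.
Kai alone covers Tue-AM, Mon-AM, Wed-PM — every shift.
Total cost: 3.
No cover costs less than 3.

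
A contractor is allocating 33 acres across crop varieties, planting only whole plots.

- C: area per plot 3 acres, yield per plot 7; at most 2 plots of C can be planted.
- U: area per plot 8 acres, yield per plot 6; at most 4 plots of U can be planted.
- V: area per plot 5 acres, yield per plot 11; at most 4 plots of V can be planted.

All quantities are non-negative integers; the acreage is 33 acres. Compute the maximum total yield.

58

2×C and 4×V: area 26 ≤ 33, yield 2·7 + 4·11 = 58.
1×C, 1×U, and 4×V: area 31 ≤ 33, yield 1·7 + 1·6 + 4·11 = 57.
Best is 58.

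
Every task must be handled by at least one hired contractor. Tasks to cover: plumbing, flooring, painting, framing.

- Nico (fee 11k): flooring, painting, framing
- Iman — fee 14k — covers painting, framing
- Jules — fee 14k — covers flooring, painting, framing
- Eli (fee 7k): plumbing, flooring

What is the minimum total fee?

18

Choose Nico and Eli: together they cover plumbing, flooring, painting, framing — every task.
Total fee: 11 + 7 = 18.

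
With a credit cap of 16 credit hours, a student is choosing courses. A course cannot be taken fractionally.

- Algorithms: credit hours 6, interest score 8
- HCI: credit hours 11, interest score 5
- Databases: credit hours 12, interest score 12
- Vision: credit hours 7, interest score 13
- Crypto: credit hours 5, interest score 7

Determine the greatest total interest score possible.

Allowing fractional choices, the relaxed optimum would be about 25.3, but courses are indivisible.
Vision + Crypto: credit hours 7 + 5 = 12 ≤ 16, interest score 13 + 7 = 20.
Algorithms + Vision: credit hours 6 + 7 = 13 ≤ 16, interest score 8 + 13 = 21.
Best is Algorithms and Vision with total interest score 21.

21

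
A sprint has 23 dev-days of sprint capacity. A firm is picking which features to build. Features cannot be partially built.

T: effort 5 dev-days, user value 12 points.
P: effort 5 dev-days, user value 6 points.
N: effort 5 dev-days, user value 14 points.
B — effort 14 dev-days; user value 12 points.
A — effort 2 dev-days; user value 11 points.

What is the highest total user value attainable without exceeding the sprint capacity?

This is an integer program with binary decision variables.
N + B + A: effort 5 + 14 + 2 = 21 ≤ 23, user value 14 + 12 + 11 = 37.
T + P + N + A: effort 5 + 5 + 5 + 2 = 17 ≤ 23, user value 12 + 6 + 14 + 11 = 43.
T + N + A: effort 5 + 5 + 2 = 12 ≤ 23, user value 12 + 14 + 11 = 37.
Best is T, P, N, and A with total user value 43.

43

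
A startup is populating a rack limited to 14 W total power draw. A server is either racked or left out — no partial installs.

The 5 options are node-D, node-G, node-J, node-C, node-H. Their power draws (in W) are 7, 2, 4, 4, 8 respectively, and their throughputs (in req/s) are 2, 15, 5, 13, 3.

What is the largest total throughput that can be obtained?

Take node-G, node-J, and node-C: power draw 2 + 4 + 4 = 10 ≤ 14, throughput 15 + 5 + 13 = 33.
No other feasible combination does better.

33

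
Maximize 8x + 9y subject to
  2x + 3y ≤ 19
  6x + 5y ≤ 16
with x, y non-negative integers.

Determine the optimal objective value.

The continuous relaxation peaks at (0, 3.2) with value 28.80; rounding to a feasible lattice point costs some objective.
(x,y)=(0,3): 2·0+3·3=9≤19, 6·0+5·3=15≤16, objective 27.
(x,y)=(1,2): 2·1+3·2=8≤19, 6·1+5·2=16≤16, objective 26.
The best lattice point is (0,3), giving 27.

27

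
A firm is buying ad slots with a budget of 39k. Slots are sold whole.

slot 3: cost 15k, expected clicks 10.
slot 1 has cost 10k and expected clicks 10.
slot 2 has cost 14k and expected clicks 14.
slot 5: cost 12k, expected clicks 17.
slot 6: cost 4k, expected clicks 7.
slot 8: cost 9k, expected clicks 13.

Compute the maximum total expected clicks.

51

slot 1 + slot 5 + slot 6 + slot 8: cost 10 + 12 + 4 + 9 = 35 ≤ 39, expected clicks 10 + 17 + 7 + 13 = 47.
slot 2 + slot 5 + slot 8: cost 14 + 12 + 9 = 35 ≤ 39, expected clicks 14 + 17 + 13 = 44.
slot 2 + slot 5 + slot 6 + slot 8: cost 14 + 12 + 4 + 9 = 39 ≤ 39, expected clicks 14 + 17 + 7 + 13 = 51.
Best is slot 2, slot 5, slot 6, and slot 8 with total expected clicks 51.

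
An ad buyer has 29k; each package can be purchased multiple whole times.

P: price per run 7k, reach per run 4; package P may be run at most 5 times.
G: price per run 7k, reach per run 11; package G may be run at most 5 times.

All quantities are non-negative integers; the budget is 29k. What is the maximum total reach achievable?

G has the best ratio (11/7); taking only G gives at most 4×11 = 44 (stopped by the price limit).
Optimal: 4×G: price 28 ≤ 29, reach 4·11 = 44.

44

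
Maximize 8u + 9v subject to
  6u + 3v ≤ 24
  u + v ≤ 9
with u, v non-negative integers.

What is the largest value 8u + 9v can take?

72

(u,v)=(0,8) is feasible, giving 72.
(u,v)=(0,7) is feasible, giving 63.
No feasible integer point exceeds 72.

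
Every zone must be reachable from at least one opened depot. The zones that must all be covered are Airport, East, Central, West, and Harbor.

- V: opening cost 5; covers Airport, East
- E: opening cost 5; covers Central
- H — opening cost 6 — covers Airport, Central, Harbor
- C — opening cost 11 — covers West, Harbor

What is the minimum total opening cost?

This is a weighted set-cover instance.
Choose V, E, and C: together they cover Airport, East, Central, West, Harbor — every zone.
Total opening cost: 5 + 5 + 11 = 21.

21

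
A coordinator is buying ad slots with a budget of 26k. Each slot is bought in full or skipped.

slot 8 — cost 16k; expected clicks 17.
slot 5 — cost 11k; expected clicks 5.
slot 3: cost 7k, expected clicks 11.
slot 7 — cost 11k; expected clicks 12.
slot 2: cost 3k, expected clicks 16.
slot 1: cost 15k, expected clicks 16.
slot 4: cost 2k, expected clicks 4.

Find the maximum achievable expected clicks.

This is an integer program with binary decision variables.
Allowing fractional choices, the relaxed optimum would be about 46.2, but ad slots are indivisible.
slot 3 + slot 2 + slot 1: cost 7 + 3 + 15 = 25 ≤ 26, expected clicks 11 + 16 + 16 = 43.
slot 8 + slot 3 + slot 2: cost 16 + 7 + 3 = 26 ≤ 26, expected clicks 17 + 11 + 16 = 44.
slot 3 + slot 7 + slot 2 + slot 4: cost 7 + 11 + 3 + 2 = 23 ≤ 26, expected clicks 11 + 12 + 16 + 4 = 43.
Best is slot 8, slot 3, and slot 2 with total expected clicks 44.

44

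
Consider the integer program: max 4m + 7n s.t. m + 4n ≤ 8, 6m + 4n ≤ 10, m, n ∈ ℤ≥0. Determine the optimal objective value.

14

Relaxing integrality, the LP optimum is 14.90 at (m,n) = (0.4, 1.9), which is not an integer point.
(m,n)=(0,2): 1·0+4·2=8≤8, 6·0+4·2=8≤10, objective 14.
(m,n)=(1,1): 1·1+4·1=5≤8, 6·1+4·1=10≤10, objective 11.
(m,n)=(0,1): 1·0+4·1=4≤8, 6·0+4·1=4≤10, objective 7.
Maximum is 14 at (m,n)=(0,2).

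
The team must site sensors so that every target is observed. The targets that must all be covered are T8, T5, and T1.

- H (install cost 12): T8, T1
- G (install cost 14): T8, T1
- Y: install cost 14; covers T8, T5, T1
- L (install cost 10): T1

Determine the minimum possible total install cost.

14

Y alone covers T8, T5, T1 — every target.
Total install cost: 14.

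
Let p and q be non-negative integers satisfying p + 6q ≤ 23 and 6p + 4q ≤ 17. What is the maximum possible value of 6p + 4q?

Relaxing integrality, the LP optimum is 17.00 at (p,q) = (2.83, 0), which is not an integer point.
(p,q)=(2,1): 1·2+6·1=8≤23, 6·2+4·1=16≤17, objective 16.
(p,q)=(1,2): 1·1+6·2=13≤23, 6·1+4·2=14≤17, objective 14.
No feasible integer point exceeds 16.

16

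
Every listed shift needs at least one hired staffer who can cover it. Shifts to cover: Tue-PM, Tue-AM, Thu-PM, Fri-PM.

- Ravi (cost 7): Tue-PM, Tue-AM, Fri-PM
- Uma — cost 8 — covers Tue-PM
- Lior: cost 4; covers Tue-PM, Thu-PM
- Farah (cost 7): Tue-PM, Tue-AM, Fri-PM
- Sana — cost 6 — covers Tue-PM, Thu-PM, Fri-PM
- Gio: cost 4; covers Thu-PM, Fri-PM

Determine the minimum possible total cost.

Choose Ravi and Lior: together they cover Tue-PM, Tue-AM, Thu-PM, Fri-PM — every shift.
Total cost: 7 + 4 = 11.
No cover costs less than 11.

11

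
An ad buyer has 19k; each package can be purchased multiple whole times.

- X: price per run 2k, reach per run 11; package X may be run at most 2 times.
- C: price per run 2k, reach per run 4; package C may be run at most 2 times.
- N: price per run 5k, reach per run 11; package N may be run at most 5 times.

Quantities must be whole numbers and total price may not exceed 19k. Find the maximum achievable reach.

55

X has the best ratio (11/2); taking only X gives at most 2×11 = 22 (stopped by the supply cap of 2).
Mixing does better — 2×X and 3×N: price 19 ≤ 19, reach 2·11 + 3·11 = 55.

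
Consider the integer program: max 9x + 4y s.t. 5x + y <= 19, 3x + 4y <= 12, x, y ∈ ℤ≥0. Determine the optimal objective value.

Relaxing integrality, the LP optimum is 34.59 at (x,y) = (3.76, 0.176), which is not an integer point.
(x,y)=(3,0): 5·3+1·0=15≤19, 3·3+4·0=9≤12, objective 27.
(x,y)=(2,1): 5·2+1·1=11≤19, 3·2+4·1=10≤12, objective 22.
(x,y)=(2,0): 5·2+1·0=10≤19, 3·2+4·0=6≤12, objective 18.
The best lattice point is (3,0), giving 27.

27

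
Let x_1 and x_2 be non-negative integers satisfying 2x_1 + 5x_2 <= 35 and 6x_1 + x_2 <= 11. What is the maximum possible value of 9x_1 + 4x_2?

29

Relaxing integrality, the LP optimum is 33.29 at (x_1,x_2) = (0.714, 6.71), which is not an integer point.
(x_1,x_2)=(1,5): 2·1+5·5=27≤35, 6·1+1·5=11≤11, objective 29.
(x_1,x_2)=(0,7): 2·0+5·7=35≤35, 6·0+1·7=7≤11, objective 28.
(x_1,x_2)=(1,4): 2·1+5·4=22≤35, 6·1+1·4=10≤11, objective 25.
Maximum is 29 at (x_1,x_2)=(1,5).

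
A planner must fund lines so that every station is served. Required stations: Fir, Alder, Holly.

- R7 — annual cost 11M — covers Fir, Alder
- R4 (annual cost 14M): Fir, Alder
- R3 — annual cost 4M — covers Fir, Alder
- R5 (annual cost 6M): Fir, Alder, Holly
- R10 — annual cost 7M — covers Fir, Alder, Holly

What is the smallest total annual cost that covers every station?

6

This is an integer covering problem.
R5 alone covers Fir, Alder, Holly — every station.
Total annual cost: 6.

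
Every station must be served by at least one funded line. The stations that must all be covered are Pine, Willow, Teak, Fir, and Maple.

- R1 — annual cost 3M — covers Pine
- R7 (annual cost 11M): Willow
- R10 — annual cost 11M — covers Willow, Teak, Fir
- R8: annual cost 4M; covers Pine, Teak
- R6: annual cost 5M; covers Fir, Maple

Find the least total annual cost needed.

The greedy cost-per-new-station heuristic would pick R8, R6, and R7 for 20, but a cheaper cover exists.
Choose R1, R10, and R6: together they cover Pine, Willow, Teak, Fir, Maple — every station.
Total annual cost: 3 + 11 + 5 = 19.
No cover costs less than 19.

19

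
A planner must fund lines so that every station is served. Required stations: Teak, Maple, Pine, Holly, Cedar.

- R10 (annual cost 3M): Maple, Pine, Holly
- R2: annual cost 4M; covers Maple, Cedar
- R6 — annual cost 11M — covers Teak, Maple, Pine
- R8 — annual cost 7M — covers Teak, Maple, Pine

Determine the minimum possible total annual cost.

Choose R10, R2, and R8: together they cover Teak, Maple, Pine, Holly, Cedar — every station.
Total annual cost: 3 + 4 + 7 = 14.
No cover costs less than 14.

14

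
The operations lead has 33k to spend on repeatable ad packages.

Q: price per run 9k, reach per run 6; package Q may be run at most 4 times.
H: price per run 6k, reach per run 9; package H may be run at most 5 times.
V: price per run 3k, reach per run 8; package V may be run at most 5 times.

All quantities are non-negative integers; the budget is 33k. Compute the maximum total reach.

3×H and 5×V: price 33 ≤ 33, reach 3·9 + 5·8 = 67.
4×H and 3×V: price 33 ≤ 33, reach 4·9 + 3·8 = 60.
Best is 67.

67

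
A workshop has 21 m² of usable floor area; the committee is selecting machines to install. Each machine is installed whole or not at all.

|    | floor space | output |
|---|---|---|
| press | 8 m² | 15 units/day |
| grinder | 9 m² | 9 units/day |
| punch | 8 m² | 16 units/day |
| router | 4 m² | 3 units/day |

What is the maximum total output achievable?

This is an integer program with binary decision variables.
Allowing fractional choices, the relaxed optimum would be about 36.0, but machines are indivisible.
press + punch + router: floor space 8 + 8 + 4 = 20 ≤ 21, output 15 + 16 + 3 = 34.
press + punch: floor space 8 + 8 = 16 ≤ 21, output 15 + 16 = 31.
Best is press, punch, and router with total output 34.

34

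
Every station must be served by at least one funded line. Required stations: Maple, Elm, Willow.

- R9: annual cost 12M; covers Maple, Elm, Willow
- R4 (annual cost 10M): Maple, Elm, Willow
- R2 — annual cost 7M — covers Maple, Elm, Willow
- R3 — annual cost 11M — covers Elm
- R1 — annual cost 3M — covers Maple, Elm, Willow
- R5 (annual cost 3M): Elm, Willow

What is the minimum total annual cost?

R1 alone covers Maple, Elm, Willow — every station.
Total annual cost: 3.
No cover costs less than 3.

3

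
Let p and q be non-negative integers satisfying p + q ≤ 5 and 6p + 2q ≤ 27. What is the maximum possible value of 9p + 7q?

The continuous relaxation peaks at (4.25, 0.75) with value 43.50; rounding to a feasible lattice point costs some objective.
(p,q)=(4,1): 1·4+1·1=5≤5, 6·4+2·1=26≤27, objective 43.
(p,q)=(3,2): 1·3+1·2=5≤5, 6·3+2·2=22≤27, objective 41.
(p,q)=(4,0): 1·4+1·0=4≤5, 6·4+2·0=24≤27, objective 36.
(p,q)=(3,1): 1·3+1·1=4≤5, 6·3+2·1=20≤27, objective 34.
The best lattice point is (4,1), giving 43.

43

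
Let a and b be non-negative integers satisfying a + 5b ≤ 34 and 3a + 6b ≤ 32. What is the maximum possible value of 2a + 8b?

40

Relaxing integrality, the LP optimum is 42.67 at (a,b) = (0, 5.33), which is not an integer point.
(a,b)=(0,5): 1·0+5·5=25≤34, 3·0+6·5=30≤32, objective 40.
(a,b)=(1,4): 1·1+5·4=21≤34, 3·1+6·4=27≤32, objective 34.
(a,b)=(0,4): 1·0+5·4=20≤34, 3·0+6·4=24≤32, objective 32.
No feasible integer point exceeds 40.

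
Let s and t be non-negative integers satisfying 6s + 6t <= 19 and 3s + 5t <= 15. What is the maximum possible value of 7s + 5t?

21

Relaxing integrality, the LP optimum is 22.17 at (s,t) = (3.17, 0), which is not an integer point.
(s,t)=(3,0): 6·3+6·0=18≤19, 3·3+5·0=9≤15, objective 21.
(s,t)=(2,1): 6·2+6·1=18≤19, 3·2+5·1=11≤15, objective 19.
Maximum is 21 at (s,t)=(3,0).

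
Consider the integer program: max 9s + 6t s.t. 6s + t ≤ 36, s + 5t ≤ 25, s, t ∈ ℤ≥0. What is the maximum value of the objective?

(s,t)=(5,4): 6·5+1·4=34≤36, 1·5+5·4=25≤25, objective 69.
(s,t)=(5,3): 6·5+1·3=33≤36, 1·5+5·3=20≤25, objective 63.
(s,t)=(4,4): 6·4+1·4=28≤36, 1·4+5·4=24≤25, objective 60.
No feasible integer point exceeds 69.

69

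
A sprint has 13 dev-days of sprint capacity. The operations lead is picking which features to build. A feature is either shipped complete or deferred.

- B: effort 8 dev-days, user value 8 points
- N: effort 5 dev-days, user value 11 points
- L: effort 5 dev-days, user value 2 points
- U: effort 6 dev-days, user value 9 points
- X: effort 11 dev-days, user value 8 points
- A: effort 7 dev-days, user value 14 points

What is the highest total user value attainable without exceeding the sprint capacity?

25

This is a 0-1 knapsack instance.
Allowing fractional choices, the relaxed optimum would be about 26.5, but features are indivisible.
N + U: effort 5 + 6 = 11 ≤ 13, user value 11 + 9 = 20.
N + A: effort 5 + 7 = 12 ≤ 13, user value 11 + 14 = 25.
U + A: effort 6 + 7 = 13 ≤ 13, user value 9 + 14 = 23.
Best is N and A with total user value 25.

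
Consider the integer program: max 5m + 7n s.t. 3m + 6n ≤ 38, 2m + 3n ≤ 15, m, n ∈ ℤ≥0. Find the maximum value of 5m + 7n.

(m,n)=(6,1) is feasible, giving 37.
(m,n)=(7,0) is feasible, giving 35.
The best lattice point is (6,1), giving 37.

37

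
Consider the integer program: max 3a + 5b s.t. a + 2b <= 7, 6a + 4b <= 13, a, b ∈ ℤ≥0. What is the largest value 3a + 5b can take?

15

Relaxing integrality, the LP optimum is 16.25 at (a,b) = (0, 3.25), which is not an integer point.
(a,b)=(0,3): 1·0+2·3=6≤7, 6·0+4·3=12≤13, objective 15.
(a,b)=(0,2): 1·0+2·2=4≤7, 6·0+4·2=8≤13, objective 10.
The best lattice point is (0,3), giving 15.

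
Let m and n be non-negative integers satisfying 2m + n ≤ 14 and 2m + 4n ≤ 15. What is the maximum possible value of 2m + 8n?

The continuous relaxation peaks at (0, 3.75) with value 30.00; rounding to a feasible lattice point costs some objective.
(m,n)=(1,3) is feasible, giving 26.
(m,n)=(0,3) is feasible, giving 24.
(m,n)=(2,2) is feasible, giving 20.
(m,n)=(1,2) is feasible, giving 18.
No feasible integer point exceeds 26.

26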